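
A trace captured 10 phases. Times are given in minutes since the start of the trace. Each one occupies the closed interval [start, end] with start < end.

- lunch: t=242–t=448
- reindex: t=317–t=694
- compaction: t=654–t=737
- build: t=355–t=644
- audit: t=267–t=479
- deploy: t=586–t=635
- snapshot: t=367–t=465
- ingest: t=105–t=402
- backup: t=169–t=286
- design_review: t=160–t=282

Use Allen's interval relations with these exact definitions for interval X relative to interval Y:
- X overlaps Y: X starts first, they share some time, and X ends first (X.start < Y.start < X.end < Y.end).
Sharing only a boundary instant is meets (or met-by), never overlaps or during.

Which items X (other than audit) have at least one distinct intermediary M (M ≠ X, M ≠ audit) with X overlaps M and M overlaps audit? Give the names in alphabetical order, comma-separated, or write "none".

Target audit = [t=267, t=479].
Intermediaries M with M overlaps audit: backup, design_review, ingest, lunch.
Via backup — items with X overlaps backup: design_review.
Via design_review — items with X overlaps design_review: none.
Via ingest — items with X overlaps ingest: none.
Via lunch — items with X overlaps lunch: backup, design_review, ingest.
Union: backup, design_review, ingest.

backup, design_review, ingest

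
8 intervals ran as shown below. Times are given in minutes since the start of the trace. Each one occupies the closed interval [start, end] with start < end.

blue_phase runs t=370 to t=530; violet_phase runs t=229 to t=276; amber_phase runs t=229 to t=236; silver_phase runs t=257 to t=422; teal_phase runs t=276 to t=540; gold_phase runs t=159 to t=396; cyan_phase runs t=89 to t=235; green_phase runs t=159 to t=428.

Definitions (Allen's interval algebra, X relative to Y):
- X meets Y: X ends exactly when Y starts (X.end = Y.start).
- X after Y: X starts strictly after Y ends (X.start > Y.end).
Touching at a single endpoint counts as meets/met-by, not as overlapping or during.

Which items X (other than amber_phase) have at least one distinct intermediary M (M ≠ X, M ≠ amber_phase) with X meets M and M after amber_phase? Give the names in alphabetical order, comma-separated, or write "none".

violet_phase

Target amber_phase = [t=229, t=236].
Intermediaries M with M after amber_phase: blue_phase, silver_phase, teal_phase.
Via blue_phase — items with X meets blue_phase: none.
Via silver_phase — items with X meets silver_phase: none.
Via teal_phase — items with X meets teal_phase: violet_phase.
Union: violet_phase.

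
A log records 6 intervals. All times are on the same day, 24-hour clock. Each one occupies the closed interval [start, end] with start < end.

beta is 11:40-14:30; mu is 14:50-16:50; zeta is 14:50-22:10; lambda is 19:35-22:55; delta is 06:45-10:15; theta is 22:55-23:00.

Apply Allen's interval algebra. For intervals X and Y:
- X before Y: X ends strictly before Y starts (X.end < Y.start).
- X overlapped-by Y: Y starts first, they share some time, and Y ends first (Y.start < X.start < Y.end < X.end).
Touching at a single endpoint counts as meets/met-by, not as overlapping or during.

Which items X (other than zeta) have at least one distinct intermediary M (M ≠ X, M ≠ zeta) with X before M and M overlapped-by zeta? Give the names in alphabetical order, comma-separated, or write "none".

beta, delta, mu

Target zeta = [14:50, 22:10].
Intermediaries M with M overlapped-by zeta: lambda.
Via lambda — items with X before lambda: beta, delta, mu.
Union: beta, delta, mu.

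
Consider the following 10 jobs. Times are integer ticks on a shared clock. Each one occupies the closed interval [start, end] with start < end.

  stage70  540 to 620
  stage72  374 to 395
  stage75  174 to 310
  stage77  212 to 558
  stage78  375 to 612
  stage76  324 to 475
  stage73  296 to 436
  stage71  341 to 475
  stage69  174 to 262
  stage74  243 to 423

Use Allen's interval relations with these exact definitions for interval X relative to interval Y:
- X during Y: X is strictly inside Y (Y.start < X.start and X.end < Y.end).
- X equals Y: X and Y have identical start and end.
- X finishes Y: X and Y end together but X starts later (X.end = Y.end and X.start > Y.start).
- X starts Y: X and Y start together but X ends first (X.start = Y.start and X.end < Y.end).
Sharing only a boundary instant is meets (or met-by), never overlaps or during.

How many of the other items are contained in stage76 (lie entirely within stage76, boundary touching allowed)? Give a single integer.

Target stage76 = [324, 475].
stage69 [174, 262] → before → no.
stage70 [540, 620] → after → no.
stage71 [341, 475] → finishes → counts.
stage72 [374, 395] → during → counts.
stage73 [296, 436] → overlaps → no.
stage74 [243, 423] → overlaps → no.
stage75 [174, 310] → before → no.
stage77 [212, 558] → contains → no.
stage78 [375, 612] → overlapped-by → no.
Total: 2.

2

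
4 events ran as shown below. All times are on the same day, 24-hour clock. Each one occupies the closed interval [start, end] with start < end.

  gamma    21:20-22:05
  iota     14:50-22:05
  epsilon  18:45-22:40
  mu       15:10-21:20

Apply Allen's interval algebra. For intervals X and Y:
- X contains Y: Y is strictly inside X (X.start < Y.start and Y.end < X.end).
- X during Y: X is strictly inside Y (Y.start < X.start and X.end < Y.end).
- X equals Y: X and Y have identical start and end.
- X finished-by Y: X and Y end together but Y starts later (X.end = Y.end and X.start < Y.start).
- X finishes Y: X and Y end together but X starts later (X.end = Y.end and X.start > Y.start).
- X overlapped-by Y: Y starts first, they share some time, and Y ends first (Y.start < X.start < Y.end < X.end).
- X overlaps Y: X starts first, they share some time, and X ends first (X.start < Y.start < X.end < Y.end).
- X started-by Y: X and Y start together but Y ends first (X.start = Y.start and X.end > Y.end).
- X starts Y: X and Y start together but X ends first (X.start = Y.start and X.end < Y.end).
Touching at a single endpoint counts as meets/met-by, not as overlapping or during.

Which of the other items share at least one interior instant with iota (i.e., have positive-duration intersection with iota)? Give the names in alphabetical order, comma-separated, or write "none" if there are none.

epsilon, gamma, mu

Target iota = [14:50, 22:05].
epsilon [18:45, 22:40] → overlapped-by → yes.
gamma [21:20, 22:05] → finishes → yes.
mu [15:10, 21:20] → during → yes.
Result: epsilon, gamma, mu.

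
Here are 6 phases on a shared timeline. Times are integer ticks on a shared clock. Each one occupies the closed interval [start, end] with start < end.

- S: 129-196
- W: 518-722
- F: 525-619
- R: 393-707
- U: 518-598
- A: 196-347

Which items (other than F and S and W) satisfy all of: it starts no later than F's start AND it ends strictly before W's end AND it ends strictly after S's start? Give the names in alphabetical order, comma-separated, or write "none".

A, R, U

Conditions: its start is no later than F's start (X.start <= 525) AND its end is strictly before W's end (X.end < 722) AND its end is strictly after S's start (X.end > 129).
A: start 196 <= 525? ✓; end 347 < 722? ✓; end 347 > 129? ✓ → yes.
R: start 393 <= 525? ✓; end 707 < 722? ✓; end 707 > 129? ✓ → yes.
U: start 518 <= 525? ✓; end 598 < 722? ✓; end 598 > 129? ✓ → yes.
Result: A, R, U.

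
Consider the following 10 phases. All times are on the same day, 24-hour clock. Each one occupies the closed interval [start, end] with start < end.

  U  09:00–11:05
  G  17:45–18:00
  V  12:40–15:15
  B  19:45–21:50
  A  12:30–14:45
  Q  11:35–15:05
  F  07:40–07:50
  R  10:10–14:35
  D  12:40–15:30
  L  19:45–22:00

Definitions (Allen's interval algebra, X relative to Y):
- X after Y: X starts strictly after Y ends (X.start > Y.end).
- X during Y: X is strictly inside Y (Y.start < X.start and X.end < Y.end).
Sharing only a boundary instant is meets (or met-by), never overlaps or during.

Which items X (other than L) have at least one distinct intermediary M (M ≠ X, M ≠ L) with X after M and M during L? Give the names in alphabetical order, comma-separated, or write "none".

none

Target L = [19:45, 22:00].
Intermediaries M with M during L: none.
Union: none.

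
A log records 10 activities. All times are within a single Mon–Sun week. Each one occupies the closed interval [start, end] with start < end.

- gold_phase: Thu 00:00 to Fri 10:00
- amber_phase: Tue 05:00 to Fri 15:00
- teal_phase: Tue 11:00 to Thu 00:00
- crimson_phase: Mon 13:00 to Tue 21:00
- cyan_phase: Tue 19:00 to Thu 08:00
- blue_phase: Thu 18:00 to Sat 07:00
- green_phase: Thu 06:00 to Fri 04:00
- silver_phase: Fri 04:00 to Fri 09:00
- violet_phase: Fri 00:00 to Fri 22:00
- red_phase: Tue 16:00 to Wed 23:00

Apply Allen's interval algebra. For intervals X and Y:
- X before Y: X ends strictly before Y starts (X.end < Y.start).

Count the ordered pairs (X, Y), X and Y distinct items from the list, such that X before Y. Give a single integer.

Checking all 90 ordered pairs for relation 'before'; matching pairs in alphabetical order:
(crimson_phase, blue_phase): crimson_phase before blue_phase ✓
(crimson_phase, gold_phase): crimson_phase before gold_phase ✓
(crimson_phase, green_phase): crimson_phase before green_phase ✓
(crimson_phase, silver_phase): crimson_phase before silver_phase ✓
(crimson_phase, violet_phase): crimson_phase before violet_phase ✓
(cyan_phase, blue_phase): cyan_phase before blue_phase ✓
(cyan_phase, silver_phase): cyan_phase before silver_phase ✓
(cyan_phase, violet_phase): cyan_phase before violet_phase ✓
(red_phase, blue_phase): red_phase before blue_phase ✓
(red_phase, gold_phase): red_phase before gold_phase ✓
(red_phase, green_phase): red_phase before green_phase ✓
(red_phase, silver_phase): red_phase before silver_phase ✓
(red_phase, violet_phase): red_phase before violet_phase ✓
(teal_phase, blue_phase): teal_phase before blue_phase ✓
(teal_phase, green_phase): teal_phase before green_phase ✓
(teal_phase, silver_phase): teal_phase before silver_phase ✓
(teal_phase, violet_phase): teal_phase before violet_phase ✓
Count: 17.

17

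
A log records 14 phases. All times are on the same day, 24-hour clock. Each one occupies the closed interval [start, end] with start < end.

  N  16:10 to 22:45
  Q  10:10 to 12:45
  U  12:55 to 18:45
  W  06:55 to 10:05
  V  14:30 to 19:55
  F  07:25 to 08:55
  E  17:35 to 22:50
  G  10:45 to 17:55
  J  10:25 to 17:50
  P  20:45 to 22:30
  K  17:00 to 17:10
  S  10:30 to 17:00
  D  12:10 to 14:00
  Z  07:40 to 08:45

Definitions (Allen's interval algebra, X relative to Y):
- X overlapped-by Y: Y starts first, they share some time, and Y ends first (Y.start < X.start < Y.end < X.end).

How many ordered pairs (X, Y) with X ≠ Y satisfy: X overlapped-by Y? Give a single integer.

Checking all 182 ordered pairs for relation 'overlapped-by'; matching pairs in alphabetical order:
(D, Q): D overlapped-by Q ✓
(E, G): E overlapped-by G ✓
(E, J): E overlapped-by J ✓
(E, N): E overlapped-by N ✓
(E, U): E overlapped-by U ✓
(E, V): E overlapped-by V ✓
(G, J): G overlapped-by J ✓
(G, Q): G overlapped-by Q ✓
(G, S): G overlapped-by S ✓
(J, Q): J overlapped-by Q ✓
(N, G): N overlapped-by G ✓
(N, J): N overlapped-by J ✓
(N, S): N overlapped-by S ✓
(N, U): N overlapped-by U ✓
(N, V): N overlapped-by V ✓
(S, Q): S overlapped-by Q ✓
(U, D): U overlapped-by D ✓
(U, G): U overlapped-by G ✓
(U, J): U overlapped-by J ✓
(U, S): U overlapped-by S ✓
(V, G): V overlapped-by G ✓
(V, J): V overlapped-by J ✓
(V, S): V overlapped-by S ✓
(V, U): V overlapped-by U ✓
Count: 24.

24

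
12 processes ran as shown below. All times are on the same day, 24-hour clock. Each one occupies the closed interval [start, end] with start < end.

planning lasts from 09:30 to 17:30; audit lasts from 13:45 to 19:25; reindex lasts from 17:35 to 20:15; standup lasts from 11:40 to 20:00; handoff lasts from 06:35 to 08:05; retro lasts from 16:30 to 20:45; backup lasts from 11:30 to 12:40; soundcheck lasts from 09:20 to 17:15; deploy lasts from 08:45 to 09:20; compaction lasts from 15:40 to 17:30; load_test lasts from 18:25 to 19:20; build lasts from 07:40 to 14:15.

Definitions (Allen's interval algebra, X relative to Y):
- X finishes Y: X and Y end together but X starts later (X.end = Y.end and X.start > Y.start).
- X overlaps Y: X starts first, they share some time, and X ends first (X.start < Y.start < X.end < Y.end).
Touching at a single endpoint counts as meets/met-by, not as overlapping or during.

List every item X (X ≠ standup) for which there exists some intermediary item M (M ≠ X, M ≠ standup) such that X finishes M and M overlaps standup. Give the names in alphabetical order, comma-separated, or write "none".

Target standup = [11:40, 20:00].
Intermediaries M with M overlaps standup: backup, build, planning, soundcheck.
Via backup — items with X finishes backup: none.
Via build — items with X finishes build: none.
Via planning — items with X finishes planning: compaction.
Via soundcheck — items with X finishes soundcheck: none.
Union: compaction.

compaction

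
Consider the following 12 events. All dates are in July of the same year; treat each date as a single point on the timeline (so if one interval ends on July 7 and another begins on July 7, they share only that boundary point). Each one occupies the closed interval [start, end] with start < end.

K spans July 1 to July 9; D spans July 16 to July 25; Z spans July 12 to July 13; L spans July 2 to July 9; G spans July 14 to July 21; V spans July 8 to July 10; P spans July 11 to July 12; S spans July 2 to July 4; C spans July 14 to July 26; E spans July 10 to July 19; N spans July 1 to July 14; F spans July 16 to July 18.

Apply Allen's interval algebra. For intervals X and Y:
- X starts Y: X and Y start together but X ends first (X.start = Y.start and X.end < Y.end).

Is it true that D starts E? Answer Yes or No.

No

D = [July 16, July 25], E = [July 10, July 19].
Actual relation of D to E: overlapped-by.
Asked whether 'starts' holds → No.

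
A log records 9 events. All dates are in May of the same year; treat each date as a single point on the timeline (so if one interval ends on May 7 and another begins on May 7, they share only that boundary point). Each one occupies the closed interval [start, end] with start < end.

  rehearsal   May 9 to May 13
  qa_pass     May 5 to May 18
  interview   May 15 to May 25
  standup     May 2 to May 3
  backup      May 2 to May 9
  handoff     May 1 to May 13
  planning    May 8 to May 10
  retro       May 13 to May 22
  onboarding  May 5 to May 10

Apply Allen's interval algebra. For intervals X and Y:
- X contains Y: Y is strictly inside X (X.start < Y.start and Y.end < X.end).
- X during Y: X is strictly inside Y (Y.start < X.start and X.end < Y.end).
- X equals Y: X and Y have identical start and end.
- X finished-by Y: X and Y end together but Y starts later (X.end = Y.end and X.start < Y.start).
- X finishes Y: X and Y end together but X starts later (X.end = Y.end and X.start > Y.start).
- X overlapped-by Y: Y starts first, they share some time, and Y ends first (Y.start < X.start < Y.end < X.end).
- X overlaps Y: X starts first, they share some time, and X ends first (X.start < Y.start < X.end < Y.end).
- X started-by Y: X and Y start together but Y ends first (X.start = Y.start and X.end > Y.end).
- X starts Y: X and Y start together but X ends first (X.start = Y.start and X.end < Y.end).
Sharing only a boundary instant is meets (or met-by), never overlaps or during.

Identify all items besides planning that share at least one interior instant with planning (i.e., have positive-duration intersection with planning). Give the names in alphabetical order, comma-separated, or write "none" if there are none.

backup, handoff, onboarding, qa_pass, rehearsal

Target planning = [May 8, May 10].
backup [May 2, May 9] → overlaps → yes.
handoff [May 1, May 13] → contains → yes.
interview [May 15, May 25] → after → no.
onboarding [May 5, May 10] → finished-by → yes.
qa_pass [May 5, May 18] → contains → yes.
rehearsal [May 9, May 13] → overlapped-by → yes.
retro [May 13, May 22] → after → no.
standup [May 2, May 3] → before → no.
Result: backup, handoff, onboarding, qa_pass, rehearsal.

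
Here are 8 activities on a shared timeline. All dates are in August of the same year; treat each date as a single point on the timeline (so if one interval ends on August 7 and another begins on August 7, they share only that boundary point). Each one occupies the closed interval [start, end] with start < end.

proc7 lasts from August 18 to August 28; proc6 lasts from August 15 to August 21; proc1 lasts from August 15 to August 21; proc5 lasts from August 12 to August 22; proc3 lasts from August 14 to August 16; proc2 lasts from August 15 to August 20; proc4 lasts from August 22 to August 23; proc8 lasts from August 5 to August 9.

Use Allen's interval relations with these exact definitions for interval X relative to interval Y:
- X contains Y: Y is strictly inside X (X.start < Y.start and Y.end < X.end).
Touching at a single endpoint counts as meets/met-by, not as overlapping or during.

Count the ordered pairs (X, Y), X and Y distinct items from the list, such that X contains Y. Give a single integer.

5

Checking all 56 ordered pairs for relation 'contains'; matching pairs in alphabetical order:
(proc5, proc1): proc5 contains proc1 ✓
(proc5, proc2): proc5 contains proc2 ✓
(proc5, proc3): proc5 contains proc3 ✓
(proc5, proc6): proc5 contains proc6 ✓
(proc7, proc4): proc7 contains proc4 ✓
Count: 5.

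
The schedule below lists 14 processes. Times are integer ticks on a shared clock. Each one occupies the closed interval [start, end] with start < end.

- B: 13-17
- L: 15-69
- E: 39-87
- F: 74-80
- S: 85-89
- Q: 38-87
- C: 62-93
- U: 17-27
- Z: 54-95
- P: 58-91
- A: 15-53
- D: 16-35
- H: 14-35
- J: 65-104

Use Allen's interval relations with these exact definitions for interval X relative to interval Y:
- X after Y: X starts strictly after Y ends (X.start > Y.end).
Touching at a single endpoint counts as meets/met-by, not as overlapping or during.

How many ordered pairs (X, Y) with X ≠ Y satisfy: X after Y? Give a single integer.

41

Checking all 182 ordered pairs for relation 'after'; matching pairs in alphabetical order:
(C, A): C after A ✓
(C, B): C after B ✓
(C, D): C after D ✓
(C, H): C after H ✓
(C, U): C after U ✓
(E, B): E after B ✓
(E, D): E after D ✓
(E, H): E after H ✓
(E, U): E after U ✓
(F, A): F after A ✓
(F, B): F after B ✓
(F, D): F after D ✓
(F, H): F after H ✓
(F, L): F after L ✓
(F, U): F after U ✓
(J, A): J after A ✓
(J, B): J after B ✓
(J, D): J after D ✓
(J, H): J after H ✓
(J, U): J after U ✓
(P, A): P after A ✓
(P, B): P after B ✓
(P, D): P after D ✓
(P, H): P after H ✓
... plus 17 further pairs not listed.
Count: 41.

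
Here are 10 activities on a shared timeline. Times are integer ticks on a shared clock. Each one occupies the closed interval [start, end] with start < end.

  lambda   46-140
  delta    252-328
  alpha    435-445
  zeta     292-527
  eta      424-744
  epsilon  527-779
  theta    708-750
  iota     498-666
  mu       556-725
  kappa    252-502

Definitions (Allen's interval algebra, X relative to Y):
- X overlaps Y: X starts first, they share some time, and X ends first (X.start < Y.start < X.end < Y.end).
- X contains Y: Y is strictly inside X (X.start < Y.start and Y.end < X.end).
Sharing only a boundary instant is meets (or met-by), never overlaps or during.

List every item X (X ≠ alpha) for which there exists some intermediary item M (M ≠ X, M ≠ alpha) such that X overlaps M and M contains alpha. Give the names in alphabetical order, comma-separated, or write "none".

Target alpha = [435, 445].
Intermediaries M with M contains alpha: eta, kappa, zeta.
Via eta — items with X overlaps eta: kappa, zeta.
Via kappa — items with X overlaps kappa: none.
Via zeta — items with X overlaps zeta: delta, kappa.
Union: delta, kappa, zeta.

delta, kappa, zeta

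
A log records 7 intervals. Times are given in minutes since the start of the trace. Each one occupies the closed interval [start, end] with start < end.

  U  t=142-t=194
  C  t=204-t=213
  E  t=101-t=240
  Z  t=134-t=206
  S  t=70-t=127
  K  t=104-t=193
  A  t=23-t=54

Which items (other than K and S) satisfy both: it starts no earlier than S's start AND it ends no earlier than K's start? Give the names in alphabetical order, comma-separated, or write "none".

Conditions: its start is no earlier than S's start (X.start >= t=70) AND its end is no earlier than K's start (X.end >= t=104).
A: start t=23 >= t=70? ✗; end t=54 >= t=104? ✗ → no.
C: start t=204 >= t=70? ✓; end t=213 >= t=104? ✓ → yes.
E: start t=101 >= t=70? ✓; end t=240 >= t=104? ✓ → yes.
U: start t=142 >= t=70? ✓; end t=194 >= t=104? ✓ → yes.
Z: start t=134 >= t=70? ✓; end t=206 >= t=104? ✓ → yes.
Result: C, E, U, Z.

C, E, U, Z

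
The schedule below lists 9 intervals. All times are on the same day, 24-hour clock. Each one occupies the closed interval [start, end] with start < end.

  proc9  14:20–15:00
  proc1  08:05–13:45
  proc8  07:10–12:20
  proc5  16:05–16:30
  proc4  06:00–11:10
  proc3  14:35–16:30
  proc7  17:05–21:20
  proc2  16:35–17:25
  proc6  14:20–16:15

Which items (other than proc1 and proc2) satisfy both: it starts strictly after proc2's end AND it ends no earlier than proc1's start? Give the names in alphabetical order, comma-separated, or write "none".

none

Conditions: its start is strictly after proc2's end (X.start > 17:25) AND its end is no earlier than proc1's start (X.end >= 08:05).
proc3: start 14:35 > 17:25? ✗; end 16:30 >= 08:05? ✓ → no.
proc4: start 06:00 > 17:25? ✗; end 11:10 >= 08:05? ✓ → no.
proc5: start 16:05 > 17:25? ✗; end 16:30 >= 08:05? ✓ → no.
proc6: start 14:20 > 17:25? ✗; end 16:15 >= 08:05? ✓ → no.
proc7: start 17:05 > 17:25? ✗; end 21:20 >= 08:05? ✓ → no.
proc8: start 07:10 > 17:25? ✗; end 12:20 >= 08:05? ✓ → no.
proc9: start 14:20 > 17:25? ✗; end 15:00 >= 08:05? ✓ → no.
Result: none.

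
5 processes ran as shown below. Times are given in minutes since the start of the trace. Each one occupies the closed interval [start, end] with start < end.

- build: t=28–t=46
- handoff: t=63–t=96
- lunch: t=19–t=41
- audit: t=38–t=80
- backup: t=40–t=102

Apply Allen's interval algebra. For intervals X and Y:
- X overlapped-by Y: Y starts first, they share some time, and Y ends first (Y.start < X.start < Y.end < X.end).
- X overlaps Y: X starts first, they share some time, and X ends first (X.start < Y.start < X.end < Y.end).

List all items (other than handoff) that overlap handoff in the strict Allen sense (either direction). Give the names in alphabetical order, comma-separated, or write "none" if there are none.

Target handoff = [t=63, t=96].
audit [t=38, t=80] → overlaps → yes.
backup [t=40, t=102] → contains → no.
build [t=28, t=46] → before → no.
lunch [t=19, t=41] → before → no.
Result: audit.

audit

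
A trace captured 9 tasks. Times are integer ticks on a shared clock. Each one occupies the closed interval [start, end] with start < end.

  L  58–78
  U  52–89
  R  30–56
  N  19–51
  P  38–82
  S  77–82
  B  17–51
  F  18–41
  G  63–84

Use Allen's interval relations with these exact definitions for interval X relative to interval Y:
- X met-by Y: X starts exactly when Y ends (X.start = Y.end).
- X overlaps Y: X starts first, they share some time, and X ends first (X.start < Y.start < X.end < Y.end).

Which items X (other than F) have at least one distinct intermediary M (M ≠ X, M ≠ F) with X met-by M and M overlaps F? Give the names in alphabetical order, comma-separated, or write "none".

Target F = [18, 41].
Intermediaries M with M overlaps F: none.
Union: none.

none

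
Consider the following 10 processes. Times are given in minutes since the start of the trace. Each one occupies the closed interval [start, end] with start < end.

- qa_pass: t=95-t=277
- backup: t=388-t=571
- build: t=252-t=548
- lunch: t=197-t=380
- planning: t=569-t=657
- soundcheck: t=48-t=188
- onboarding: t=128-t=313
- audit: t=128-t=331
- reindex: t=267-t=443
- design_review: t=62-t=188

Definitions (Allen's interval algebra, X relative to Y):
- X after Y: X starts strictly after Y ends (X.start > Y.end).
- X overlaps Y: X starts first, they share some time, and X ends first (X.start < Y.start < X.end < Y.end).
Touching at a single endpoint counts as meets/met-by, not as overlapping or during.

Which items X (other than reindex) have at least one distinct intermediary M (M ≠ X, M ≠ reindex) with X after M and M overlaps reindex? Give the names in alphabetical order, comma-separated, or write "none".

backup, planning

Target reindex = [t=267, t=443].
Intermediaries M with M overlaps reindex: audit, lunch, onboarding, qa_pass.
Via audit — items with X after audit: backup, planning.
Via lunch — items with X after lunch: backup, planning.
Via onboarding — items with X after onboarding: backup, planning.
Via qa_pass — items with X after qa_pass: backup, planning.
Union: backup, planning.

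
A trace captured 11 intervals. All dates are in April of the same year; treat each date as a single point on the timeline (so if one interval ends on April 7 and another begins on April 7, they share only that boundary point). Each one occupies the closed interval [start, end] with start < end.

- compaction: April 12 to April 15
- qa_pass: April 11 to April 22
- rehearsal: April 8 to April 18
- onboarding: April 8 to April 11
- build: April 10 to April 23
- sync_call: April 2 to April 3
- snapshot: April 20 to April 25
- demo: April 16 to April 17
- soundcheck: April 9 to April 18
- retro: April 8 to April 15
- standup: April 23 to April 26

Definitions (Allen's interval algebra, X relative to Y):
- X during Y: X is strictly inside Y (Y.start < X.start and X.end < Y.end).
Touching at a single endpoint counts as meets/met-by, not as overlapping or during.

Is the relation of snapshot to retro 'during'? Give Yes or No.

snapshot = [April 20, April 25], retro = [April 8, April 15].
Actual relation of snapshot to retro: after.
Asked whether 'during' holds → No.

No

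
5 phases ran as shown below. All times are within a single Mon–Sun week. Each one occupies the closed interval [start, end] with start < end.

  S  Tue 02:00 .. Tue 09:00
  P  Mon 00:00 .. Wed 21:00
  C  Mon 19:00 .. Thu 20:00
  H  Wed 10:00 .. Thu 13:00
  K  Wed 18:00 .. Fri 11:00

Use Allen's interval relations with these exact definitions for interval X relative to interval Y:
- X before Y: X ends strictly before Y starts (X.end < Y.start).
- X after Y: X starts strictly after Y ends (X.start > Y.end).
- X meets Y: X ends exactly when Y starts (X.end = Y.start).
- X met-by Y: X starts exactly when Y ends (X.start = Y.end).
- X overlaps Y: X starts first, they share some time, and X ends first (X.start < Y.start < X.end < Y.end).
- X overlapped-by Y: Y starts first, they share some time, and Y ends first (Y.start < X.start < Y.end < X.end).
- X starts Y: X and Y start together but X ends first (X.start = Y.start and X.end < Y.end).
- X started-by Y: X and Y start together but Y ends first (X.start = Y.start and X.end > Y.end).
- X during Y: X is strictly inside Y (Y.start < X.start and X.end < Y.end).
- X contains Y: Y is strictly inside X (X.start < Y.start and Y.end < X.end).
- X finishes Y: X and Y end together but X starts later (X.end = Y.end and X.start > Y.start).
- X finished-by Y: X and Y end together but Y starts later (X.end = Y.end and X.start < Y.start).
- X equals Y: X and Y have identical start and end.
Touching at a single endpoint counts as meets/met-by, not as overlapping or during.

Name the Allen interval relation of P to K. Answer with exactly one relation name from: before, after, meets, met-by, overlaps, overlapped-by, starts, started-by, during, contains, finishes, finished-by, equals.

P = [Mon 00:00, Wed 21:00]; K = [Wed 18:00, Fri 11:00].
Compare endpoints: P.start < K.start, P.start < K.end, P.end > K.start, P.end < K.end.
That pattern is 'overlaps'.

overlaps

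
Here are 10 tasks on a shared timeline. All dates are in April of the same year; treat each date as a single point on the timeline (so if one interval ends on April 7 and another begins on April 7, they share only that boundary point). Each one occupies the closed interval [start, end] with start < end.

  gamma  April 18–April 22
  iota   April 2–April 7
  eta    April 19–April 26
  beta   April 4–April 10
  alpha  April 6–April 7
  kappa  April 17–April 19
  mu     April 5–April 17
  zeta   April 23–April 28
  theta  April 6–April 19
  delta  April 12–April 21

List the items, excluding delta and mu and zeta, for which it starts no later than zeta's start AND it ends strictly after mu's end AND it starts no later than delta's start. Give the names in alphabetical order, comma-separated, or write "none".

Conditions: its start is no later than zeta's start (X.start <= April 23) AND its end is strictly after mu's end (X.end > April 17) AND its start is no later than delta's start (X.start <= April 12).
alpha: start April 6 <= April 23? ✓; end April 7 > April 17? ✗; start April 6 <= April 12? ✓ → no.
beta: start April 4 <= April 23? ✓; end April 10 > April 17? ✗; start April 4 <= April 12? ✓ → no.
eta: start April 19 <= April 23? ✓; end April 26 > April 17? ✓; start April 19 <= April 12? ✗ → no.
gamma: start April 18 <= April 23? ✓; end April 22 > April 17? ✓; start April 18 <= April 12? ✗ → no.
iota: start April 2 <= April 23? ✓; end April 7 > April 17? ✗; start April 2 <= April 12? ✓ → no.
kappa: start April 17 <= April 23? ✓; end April 19 > April 17? ✓; start April 17 <= April 12? ✗ → no.
theta: start April 6 <= April 23? ✓; end April 19 > April 17? ✓; start April 6 <= April 12? ✓ → yes.
Result: theta.

theta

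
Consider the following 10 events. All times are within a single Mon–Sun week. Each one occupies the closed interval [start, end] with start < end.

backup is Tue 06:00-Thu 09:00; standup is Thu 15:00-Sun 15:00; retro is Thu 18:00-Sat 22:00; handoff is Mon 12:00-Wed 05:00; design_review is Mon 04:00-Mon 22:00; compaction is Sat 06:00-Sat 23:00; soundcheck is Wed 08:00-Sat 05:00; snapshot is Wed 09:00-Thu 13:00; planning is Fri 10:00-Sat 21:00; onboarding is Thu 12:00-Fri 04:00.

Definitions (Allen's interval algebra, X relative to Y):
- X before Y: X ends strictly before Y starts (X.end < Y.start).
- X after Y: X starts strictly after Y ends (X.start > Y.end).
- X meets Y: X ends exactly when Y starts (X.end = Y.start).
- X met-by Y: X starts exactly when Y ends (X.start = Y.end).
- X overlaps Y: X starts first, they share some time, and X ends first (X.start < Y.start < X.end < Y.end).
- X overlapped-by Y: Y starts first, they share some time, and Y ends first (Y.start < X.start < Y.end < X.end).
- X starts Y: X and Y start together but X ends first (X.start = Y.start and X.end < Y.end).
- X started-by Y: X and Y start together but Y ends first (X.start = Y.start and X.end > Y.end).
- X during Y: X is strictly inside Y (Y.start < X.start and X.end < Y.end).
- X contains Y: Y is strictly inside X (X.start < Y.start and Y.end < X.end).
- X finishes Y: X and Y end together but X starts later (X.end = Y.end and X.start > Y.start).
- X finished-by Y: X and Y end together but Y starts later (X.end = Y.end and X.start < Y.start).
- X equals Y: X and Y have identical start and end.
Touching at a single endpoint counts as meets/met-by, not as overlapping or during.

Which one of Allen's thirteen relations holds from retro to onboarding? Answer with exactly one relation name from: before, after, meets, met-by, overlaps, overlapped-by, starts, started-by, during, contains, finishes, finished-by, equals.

retro = [Thu 18:00, Sat 22:00]; onboarding = [Thu 12:00, Fri 04:00].
Compare endpoints: retro.start > onboarding.start, retro.start < onboarding.end, retro.end > onboarding.start, retro.end > onboarding.end.
That pattern is 'overlapped-by'.

overlapped-by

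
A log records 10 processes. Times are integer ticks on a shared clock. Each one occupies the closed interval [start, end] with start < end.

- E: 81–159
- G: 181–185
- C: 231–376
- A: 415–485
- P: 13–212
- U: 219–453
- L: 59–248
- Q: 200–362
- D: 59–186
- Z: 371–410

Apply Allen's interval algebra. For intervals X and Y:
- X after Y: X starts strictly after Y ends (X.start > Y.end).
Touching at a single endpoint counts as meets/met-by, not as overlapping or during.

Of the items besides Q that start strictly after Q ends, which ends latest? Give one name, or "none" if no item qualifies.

A

Target Q = [200, 362].
A [415, 485] → after → candidate.
C [231, 376] → overlapped-by → excluded.
D [59, 186] → before → excluded.
E [81, 159] → before → excluded.
G [181, 185] → before → excluded.
L [59, 248] → overlaps → excluded.
P [13, 212] → overlaps → excluded.
U [219, 453] → overlapped-by → excluded.
Z [371, 410] → after → candidate.
Among candidates, latest end is 485 → A.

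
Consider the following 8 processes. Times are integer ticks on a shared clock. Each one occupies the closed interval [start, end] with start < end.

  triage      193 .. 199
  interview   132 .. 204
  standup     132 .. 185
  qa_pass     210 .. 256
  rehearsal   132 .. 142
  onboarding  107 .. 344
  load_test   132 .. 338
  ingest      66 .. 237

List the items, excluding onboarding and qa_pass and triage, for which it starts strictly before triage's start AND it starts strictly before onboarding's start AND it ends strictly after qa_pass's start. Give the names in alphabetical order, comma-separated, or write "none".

Conditions: its start is strictly before triage's start (X.start < 193) AND its start is strictly before onboarding's start (X.start < 107) AND its end is strictly after qa_pass's start (X.end > 210).
ingest: start 66 < 193? ✓; start 66 < 107? ✓; end 237 > 210? ✓ → yes.
interview: start 132 < 193? ✓; start 132 < 107? ✗; end 204 > 210? ✗ → no.
load_test: start 132 < 193? ✓; start 132 < 107? ✗; end 338 > 210? ✓ → no.
rehearsal: start 132 < 193? ✓; start 132 < 107? ✗; end 142 > 210? ✗ → no.
standup: start 132 < 193? ✓; start 132 < 107? ✗; end 185 > 210? ✗ → no.
Result: ingest.

ingest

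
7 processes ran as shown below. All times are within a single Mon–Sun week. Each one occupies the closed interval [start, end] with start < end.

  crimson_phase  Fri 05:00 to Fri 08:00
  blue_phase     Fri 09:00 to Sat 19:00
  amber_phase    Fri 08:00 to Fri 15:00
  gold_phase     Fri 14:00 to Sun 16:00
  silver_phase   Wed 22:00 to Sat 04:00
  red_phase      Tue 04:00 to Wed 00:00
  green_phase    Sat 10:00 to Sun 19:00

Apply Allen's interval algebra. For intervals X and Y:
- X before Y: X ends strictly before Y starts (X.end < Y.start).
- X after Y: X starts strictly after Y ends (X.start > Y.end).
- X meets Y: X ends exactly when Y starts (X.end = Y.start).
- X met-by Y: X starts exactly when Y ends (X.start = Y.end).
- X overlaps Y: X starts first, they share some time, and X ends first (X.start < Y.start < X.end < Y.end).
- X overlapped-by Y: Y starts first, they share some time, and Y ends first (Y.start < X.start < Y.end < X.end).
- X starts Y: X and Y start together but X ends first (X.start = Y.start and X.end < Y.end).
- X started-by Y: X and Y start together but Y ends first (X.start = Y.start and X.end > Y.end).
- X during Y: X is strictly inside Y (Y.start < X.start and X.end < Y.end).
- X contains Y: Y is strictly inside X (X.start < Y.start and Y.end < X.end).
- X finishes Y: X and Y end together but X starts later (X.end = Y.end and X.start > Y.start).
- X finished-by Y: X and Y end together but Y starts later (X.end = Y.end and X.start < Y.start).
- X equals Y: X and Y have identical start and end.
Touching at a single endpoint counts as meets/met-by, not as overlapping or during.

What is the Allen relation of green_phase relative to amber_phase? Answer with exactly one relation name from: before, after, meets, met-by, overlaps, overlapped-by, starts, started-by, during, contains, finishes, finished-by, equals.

after

green_phase = [Sat 10:00, Sun 19:00]; amber_phase = [Fri 08:00, Fri 15:00].
Compare endpoints: green_phase.start > amber_phase.start, green_phase.start > amber_phase.end, green_phase.end > amber_phase.start, green_phase.end > amber_phase.end.
That pattern is 'after'.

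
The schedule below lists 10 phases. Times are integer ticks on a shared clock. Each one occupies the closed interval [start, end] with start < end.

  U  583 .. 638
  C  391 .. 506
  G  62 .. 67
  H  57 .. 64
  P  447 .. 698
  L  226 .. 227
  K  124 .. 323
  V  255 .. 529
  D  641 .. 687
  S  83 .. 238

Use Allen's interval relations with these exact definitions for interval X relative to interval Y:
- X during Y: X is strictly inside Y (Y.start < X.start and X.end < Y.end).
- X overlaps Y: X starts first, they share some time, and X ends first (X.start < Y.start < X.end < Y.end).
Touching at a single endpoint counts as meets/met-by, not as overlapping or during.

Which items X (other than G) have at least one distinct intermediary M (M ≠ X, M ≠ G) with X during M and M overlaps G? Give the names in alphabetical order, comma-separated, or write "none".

none

Target G = [62, 67].
Intermediaries M with M overlaps G: H.
Via H — items with X during H: none.
Union: none.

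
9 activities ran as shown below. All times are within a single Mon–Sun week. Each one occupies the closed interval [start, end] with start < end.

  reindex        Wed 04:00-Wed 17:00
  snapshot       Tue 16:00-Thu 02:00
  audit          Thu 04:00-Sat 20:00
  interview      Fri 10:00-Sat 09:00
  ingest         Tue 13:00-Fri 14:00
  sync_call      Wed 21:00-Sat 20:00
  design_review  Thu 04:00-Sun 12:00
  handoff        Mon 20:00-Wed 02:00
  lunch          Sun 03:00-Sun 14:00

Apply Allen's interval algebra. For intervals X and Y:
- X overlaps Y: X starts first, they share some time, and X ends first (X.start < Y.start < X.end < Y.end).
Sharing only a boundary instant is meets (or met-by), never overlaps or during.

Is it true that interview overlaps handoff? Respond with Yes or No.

interview = [Fri 10:00, Sat 09:00], handoff = [Mon 20:00, Wed 02:00].
Actual relation of interview to handoff: after.
Asked whether 'overlaps' holds → No.

No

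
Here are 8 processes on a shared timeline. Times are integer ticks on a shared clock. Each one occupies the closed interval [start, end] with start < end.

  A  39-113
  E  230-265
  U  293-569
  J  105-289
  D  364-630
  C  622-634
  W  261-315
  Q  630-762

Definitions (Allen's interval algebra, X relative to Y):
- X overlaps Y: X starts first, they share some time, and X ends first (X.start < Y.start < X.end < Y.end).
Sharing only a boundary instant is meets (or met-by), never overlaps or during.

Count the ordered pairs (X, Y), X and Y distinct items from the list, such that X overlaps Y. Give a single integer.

Checking all 56 ordered pairs for relation 'overlaps'; matching pairs in alphabetical order:
(A, J): A overlaps J ✓
(C, Q): C overlaps Q ✓
(D, C): D overlaps C ✓
(E, W): E overlaps W ✓
(J, W): J overlaps W ✓
(U, D): U overlaps D ✓
(W, U): W overlaps U ✓
Count: 7.

7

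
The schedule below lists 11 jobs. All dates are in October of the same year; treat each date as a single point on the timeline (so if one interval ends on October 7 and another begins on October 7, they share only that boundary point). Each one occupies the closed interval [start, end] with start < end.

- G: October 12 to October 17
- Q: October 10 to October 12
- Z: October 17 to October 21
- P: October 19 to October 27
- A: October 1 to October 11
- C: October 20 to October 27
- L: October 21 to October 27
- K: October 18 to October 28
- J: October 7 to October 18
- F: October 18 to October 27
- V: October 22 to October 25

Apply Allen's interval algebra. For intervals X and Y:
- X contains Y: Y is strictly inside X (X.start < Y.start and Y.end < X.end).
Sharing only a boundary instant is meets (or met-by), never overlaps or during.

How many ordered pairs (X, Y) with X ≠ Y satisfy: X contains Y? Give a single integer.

Checking all 110 ordered pairs for relation 'contains'; matching pairs in alphabetical order:
(C, V): C contains V ✓
(F, V): F contains V ✓
(J, G): J contains G ✓
(J, Q): J contains Q ✓
(K, C): K contains C ✓
(K, L): K contains L ✓
(K, P): K contains P ✓
(K, V): K contains V ✓
(L, V): L contains V ✓
(P, V): P contains V ✓
Count: 10.

10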